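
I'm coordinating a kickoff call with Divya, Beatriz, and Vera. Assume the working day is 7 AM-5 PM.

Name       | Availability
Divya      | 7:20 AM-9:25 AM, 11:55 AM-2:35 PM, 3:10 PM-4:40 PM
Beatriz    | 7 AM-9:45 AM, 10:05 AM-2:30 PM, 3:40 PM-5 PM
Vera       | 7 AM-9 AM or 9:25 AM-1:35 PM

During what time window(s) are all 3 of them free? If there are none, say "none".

07:20-09:00, 11:55-13:35

Divya ∩ Beatriz: 07:20-09:25, 11:55-14:30, 15:40-16:40.
Divya ∩ Beatriz ∩ Vera: 07:20-09:00, 11:55-13:35.
Those are the intersection windows.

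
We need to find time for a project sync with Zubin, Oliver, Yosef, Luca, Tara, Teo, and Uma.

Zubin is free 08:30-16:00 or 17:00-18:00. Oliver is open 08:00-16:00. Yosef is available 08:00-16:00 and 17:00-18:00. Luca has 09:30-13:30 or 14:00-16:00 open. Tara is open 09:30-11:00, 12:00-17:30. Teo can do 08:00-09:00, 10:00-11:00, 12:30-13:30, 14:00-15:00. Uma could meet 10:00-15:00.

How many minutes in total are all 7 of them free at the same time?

Zubin ∩ Oliver: 08:30-16:00.
Zubin ∩ Oliver ∩ Yosef: 08:30-16:00.
Zubin ∩ Oliver ∩ Yosef ∩ Luca: 09:30-13:30, 14:00-16:00.
Zubin ∩ Oliver ∩ Yosef ∩ Luca ∩ Tara: 09:30-11:00, 12:00-13:30, 14:00-16:00.
Zubin ∩ Oliver ∩ Yosef ∩ Luca ∩ Tara ∩ Teo: 10:00-11:00, 12:30-13:30, 14:00-15:00.
Zubin ∩ Oliver ∩ Yosef ∩ Luca ∩ Tara ∩ Teo ∩ Uma: 10:00-11:00, 12:30-13:30, 14:00-15:00.
Summing the common windows: 60 + 60 + 60 = 180 minutes.

180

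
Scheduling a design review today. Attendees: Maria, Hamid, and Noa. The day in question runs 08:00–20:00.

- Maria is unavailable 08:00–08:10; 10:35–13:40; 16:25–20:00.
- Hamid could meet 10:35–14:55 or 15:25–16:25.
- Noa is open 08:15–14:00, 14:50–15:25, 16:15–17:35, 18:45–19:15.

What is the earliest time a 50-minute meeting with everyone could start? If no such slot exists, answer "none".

Maria free: 08:10-10:35, 13:40-16:25 (invert busy blocks within the working day).
Hamid free: 10:35-14:55, 15:25-16:25.
Noa free: 08:15-14:00, 14:50-15:25, 16:15-17:35, 18:45-19:15.
Maria ∩ Hamid: 13:40-14:55, 15:25-16:25.
Maria ∩ Hamid ∩ Noa: 13:40-14:00, 14:50-14:55, 16:15-16:25.
No common window is at least 50 minutes long.

none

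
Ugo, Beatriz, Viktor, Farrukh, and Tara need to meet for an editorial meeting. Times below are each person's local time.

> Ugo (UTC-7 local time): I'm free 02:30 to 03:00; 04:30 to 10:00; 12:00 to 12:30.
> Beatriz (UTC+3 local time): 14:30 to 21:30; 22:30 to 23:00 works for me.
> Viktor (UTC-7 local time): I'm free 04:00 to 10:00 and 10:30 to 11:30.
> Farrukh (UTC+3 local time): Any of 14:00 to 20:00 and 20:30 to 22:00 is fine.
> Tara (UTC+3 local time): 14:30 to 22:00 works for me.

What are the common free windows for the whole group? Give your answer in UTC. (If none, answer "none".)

Ugo in UTC: 09:30-10:00, 11:30-17:00, 19:00-19:30 (add 7h to convert from UTC-7).
Beatriz in UTC: 11:30-18:30, 19:30-20:00 (subtract 3h to convert from UTC+3).
Viktor in UTC: 11:00-17:00, 17:30-18:30 (add 7h to convert from UTC-7).
Farrukh in UTC: 11:00-17:00, 17:30-19:00 (subtract 3h to convert from UTC+3).
Tara in UTC: 11:30-19:00 (subtract 3h to convert from UTC+3).
Ugo ∩ Beatriz: 11:30-17:00.
Ugo ∩ Beatriz ∩ Viktor: 11:30-17:00.
Ugo ∩ Beatriz ∩ Viktor ∩ Farrukh: 11:30-17:00.
Ugo ∩ Beatriz ∩ Viktor ∩ Farrukh ∩ Tara: 11:30-17:00.
So the common availability across everyone is 11:30-17:00.

11:30-17:00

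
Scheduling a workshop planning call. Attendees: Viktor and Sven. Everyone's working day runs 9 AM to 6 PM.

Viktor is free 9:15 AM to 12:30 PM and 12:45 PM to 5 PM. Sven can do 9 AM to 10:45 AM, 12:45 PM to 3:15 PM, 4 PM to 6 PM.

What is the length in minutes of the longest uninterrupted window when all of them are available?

150

Viktor ∩ Sven: 09:15-10:45, 12:45-15:15, 16:00-17:00.
Those are the intersection windows.
The longest is 12:45-15:15 at 150 minutes.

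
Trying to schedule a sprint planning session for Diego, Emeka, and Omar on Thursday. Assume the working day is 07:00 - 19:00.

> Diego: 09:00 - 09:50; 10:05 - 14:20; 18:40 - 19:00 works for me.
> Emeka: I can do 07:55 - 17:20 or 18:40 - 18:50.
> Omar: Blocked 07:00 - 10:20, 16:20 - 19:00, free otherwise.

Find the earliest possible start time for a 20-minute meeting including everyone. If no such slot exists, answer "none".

Diego free: 09:00-09:50, 10:05-14:20, 18:40-19:00.
Emeka free: 07:55-17:20, 18:40-18:50.
Omar free: 10:20-16:20 (invert busy blocks within the working day).
Diego ∩ Emeka: 09:00-09:50, 10:05-14:20, 18:40-18:50.
Diego ∩ Emeka ∩ Omar: 10:20-14:20.
Those are the intersection windows.
The first common window of at least 20 minutes is 10:20-14:20, so the earliest start is 10:20.

10:20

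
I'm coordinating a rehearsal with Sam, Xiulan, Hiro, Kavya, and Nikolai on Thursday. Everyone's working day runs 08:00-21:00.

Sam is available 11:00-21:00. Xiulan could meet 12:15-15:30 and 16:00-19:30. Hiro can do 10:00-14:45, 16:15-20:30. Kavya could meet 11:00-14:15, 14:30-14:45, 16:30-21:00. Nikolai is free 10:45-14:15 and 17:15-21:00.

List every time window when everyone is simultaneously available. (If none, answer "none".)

12:15-14:15, 17:15-19:30

Sam ∩ Xiulan: 12:15-15:30, 16:00-19:30.
Sam ∩ Xiulan ∩ Hiro: 12:15-14:45, 16:15-19:30.
Sam ∩ Xiulan ∩ Hiro ∩ Kavya: 12:15-14:15, 14:30-14:45, 16:30-19:30.
Sam ∩ Xiulan ∩ Hiro ∩ Kavya ∩ Nikolai: 12:15-14:15, 17:15-19:30.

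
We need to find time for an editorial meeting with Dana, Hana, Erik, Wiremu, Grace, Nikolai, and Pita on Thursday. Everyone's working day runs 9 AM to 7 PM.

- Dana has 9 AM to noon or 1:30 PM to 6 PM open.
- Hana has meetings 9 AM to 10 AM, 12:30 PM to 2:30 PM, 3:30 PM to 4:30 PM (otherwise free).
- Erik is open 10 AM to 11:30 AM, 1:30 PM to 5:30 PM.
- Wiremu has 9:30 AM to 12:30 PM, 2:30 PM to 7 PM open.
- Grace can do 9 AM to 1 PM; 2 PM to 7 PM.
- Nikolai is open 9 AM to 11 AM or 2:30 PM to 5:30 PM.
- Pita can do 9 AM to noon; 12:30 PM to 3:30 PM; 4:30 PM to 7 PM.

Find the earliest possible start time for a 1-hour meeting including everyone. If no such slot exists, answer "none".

10:00

Dana free: 09:00-12:00, 13:30-18:00.
Hana free: 10:00-12:30, 14:30-15:30, 16:30-19:00 (invert busy blocks within the working day).
Erik free: 10:00-11:30, 13:30-17:30.
Wiremu free: 09:30-12:30, 14:30-19:00.
Grace free: 09:00-13:00, 14:00-19:00.
Nikolai free: 09:00-11:00, 14:30-17:30.
Pita free: 09:00-12:00, 12:30-15:30, 16:30-19:00.
Dana ∩ Hana: 10:00-12:00, 14:30-15:30, 16:30-18:00.
Dana ∩ Hana ∩ Erik: 10:00-11:30, 14:30-15:30, 16:30-17:30.
Dana ∩ Hana ∩ Erik ∩ Wiremu: 10:00-11:30, 14:30-15:30, 16:30-17:30.
Dana ∩ Hana ∩ Erik ∩ Wiremu ∩ Grace: 10:00-11:30, 14:30-15:30, 16:30-17:30.
Dana ∩ Hana ∩ Erik ∩ Wiremu ∩ Grace ∩ Nikolai: 10:00-11:00, 14:30-15:30, 16:30-17:30.
Dana ∩ Hana ∩ Erik ∩ Wiremu ∩ Grace ∩ Nikolai ∩ Pita: 10:00-11:00, 14:30-15:30, 16:30-17:30.
Those are the intersection windows.
The first common window of at least 60 minutes is 10:00-11:00, so the earliest start is 10:00.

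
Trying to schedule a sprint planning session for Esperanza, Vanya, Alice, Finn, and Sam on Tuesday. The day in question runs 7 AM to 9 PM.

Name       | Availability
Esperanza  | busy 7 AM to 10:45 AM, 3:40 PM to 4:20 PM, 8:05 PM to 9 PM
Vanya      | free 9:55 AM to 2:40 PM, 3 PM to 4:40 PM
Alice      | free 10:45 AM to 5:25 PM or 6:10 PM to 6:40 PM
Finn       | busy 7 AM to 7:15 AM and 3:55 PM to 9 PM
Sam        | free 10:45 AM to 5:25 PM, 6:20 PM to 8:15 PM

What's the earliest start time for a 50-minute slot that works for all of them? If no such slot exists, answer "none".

10:45

Esperanza free: 10:45-15:40, 16:20-20:05 (invert busy blocks within the working day).
Vanya free: 09:55-14:40, 15:00-16:40.
Alice free: 10:45-17:25, 18:10-18:40.
Finn free: 07:15-15:55 (invert busy blocks within the working day).
Sam free: 10:45-17:25, 18:20-20:15.
Esperanza ∩ Vanya: 10:45-14:40, 15:00-15:40, 16:20-16:40.
Esperanza ∩ Vanya ∩ Alice: 10:45-14:40, 15:00-15:40, 16:20-16:40.
Esperanza ∩ Vanya ∩ Alice ∩ Finn: 10:45-14:40, 15:00-15:40.
Esperanza ∩ Vanya ∩ Alice ∩ Finn ∩ Sam: 10:45-14:40, 15:00-15:40.
Those are the intersection windows.
The first common window of at least 50 minutes is 10:45-14:40, so the earliest start is 10:45.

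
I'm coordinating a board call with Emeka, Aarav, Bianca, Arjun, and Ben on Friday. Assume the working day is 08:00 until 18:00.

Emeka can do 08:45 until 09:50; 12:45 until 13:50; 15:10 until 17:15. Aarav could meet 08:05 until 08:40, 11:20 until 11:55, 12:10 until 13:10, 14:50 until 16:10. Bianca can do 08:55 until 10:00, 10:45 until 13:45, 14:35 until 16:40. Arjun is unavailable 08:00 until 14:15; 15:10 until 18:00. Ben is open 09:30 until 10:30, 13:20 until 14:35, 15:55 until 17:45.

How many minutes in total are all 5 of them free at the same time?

Emeka free: 08:45-09:50, 12:45-13:50, 15:10-17:15.
Aarav free: 08:05-08:40, 11:20-11:55, 12:10-13:10, 14:50-16:10.
Bianca free: 08:55-10:00, 10:45-13:45, 14:35-16:40.
Arjun free: 14:15-15:10 (invert busy blocks within the working day).
Ben free: 09:30-10:30, 13:20-14:35, 15:55-17:45.
Emeka ∩ Aarav: 12:45-13:10, 15:10-16:10.
Emeka ∩ Aarav ∩ Bianca: 12:45-13:10, 15:10-16:10.
Emeka ∩ Aarav ∩ Bianca ∩ Arjun: ∅.
Emeka ∩ Aarav ∩ Bianca ∩ Arjun ∩ Ben: ∅.
There is no time when everyone is free.
There is no common window, so the total is 0 minutes.

0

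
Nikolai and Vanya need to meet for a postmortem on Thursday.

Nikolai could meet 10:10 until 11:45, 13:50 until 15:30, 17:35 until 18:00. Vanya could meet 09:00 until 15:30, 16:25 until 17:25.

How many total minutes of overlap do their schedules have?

Nikolai ∩ Vanya: 10:10-11:45, 13:50-15:30.
So the common availability across everyone is 10:10-11:45, 13:50-15:30.
Summing the common windows: 95 + 100 = 195 minutes.

195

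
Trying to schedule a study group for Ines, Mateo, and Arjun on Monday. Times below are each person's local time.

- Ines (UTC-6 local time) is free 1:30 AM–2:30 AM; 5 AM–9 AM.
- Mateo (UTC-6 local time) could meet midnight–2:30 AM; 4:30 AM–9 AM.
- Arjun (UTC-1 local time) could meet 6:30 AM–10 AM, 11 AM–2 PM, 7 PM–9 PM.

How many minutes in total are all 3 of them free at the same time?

Ines in UTC: 07:30-08:30, 11:00-15:00 (add 6h to convert from UTC-6).
Mateo in UTC: 06:00-08:30, 10:30-15:00 (add 6h to convert from UTC-6).
Arjun in UTC: 07:30-11:00, 12:00-15:00, 20:00-22:00 (add 1h to convert from UTC-1).
Ines ∩ Mateo: 07:30-08:30, 11:00-15:00.
Ines ∩ Mateo ∩ Arjun: 07:30-08:30, 12:00-15:00.
Summing the common windows: 60 + 180 = 240 minutes.

240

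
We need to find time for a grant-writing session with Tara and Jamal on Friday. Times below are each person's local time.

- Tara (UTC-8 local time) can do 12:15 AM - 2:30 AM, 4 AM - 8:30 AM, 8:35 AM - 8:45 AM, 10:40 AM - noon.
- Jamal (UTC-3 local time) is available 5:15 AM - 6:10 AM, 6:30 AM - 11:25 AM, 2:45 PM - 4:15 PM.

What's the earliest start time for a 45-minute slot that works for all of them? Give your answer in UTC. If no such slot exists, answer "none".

Tara in UTC: 08:15-10:30, 12:00-16:30, 16:35-16:45, 18:40-20:00 (add 8h to convert from UTC-8).
Jamal in UTC: 08:15-09:10, 09:30-14:25, 17:45-19:15 (add 3h to convert from UTC-3).
Tara ∩ Jamal: 08:15-09:10, 09:30-10:30, 12:00-14:25, 18:40-19:15.
The first common window of at least 45 minutes is 08:15-09:10, so the earliest start is 08:15.

08:15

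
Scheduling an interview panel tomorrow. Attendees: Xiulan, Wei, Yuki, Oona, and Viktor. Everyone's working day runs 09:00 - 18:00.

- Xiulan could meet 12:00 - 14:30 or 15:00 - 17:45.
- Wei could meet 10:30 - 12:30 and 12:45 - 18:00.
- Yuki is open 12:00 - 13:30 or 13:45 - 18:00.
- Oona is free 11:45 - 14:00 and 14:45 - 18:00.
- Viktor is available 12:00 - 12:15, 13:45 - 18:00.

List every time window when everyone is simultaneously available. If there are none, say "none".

Xiulan ∩ Wei: 12:00-12:30, 12:45-14:30, 15:00-17:45.
Xiulan ∩ Wei ∩ Yuki: 12:00-12:30, 12:45-13:30, 13:45-14:30, 15:00-17:45.
Xiulan ∩ Wei ∩ Yuki ∩ Oona: 12:00-12:30, 12:45-13:30, 13:45-14:00, 15:00-17:45.
Xiulan ∩ Wei ∩ Yuki ∩ Oona ∩ Viktor: 12:00-12:15, 13:45-14:00, 15:00-17:45.

12:00-12:15, 13:45-14:00, 15:00-17:45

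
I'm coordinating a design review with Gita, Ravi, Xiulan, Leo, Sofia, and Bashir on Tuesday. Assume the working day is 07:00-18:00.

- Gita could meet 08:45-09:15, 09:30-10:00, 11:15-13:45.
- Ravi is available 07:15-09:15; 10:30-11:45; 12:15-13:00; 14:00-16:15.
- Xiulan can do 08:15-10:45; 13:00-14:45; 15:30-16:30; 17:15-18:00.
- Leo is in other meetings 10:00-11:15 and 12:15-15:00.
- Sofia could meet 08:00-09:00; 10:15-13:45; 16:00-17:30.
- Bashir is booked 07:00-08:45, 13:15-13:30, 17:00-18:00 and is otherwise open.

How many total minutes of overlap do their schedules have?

Gita free: 08:45-09:15, 09:30-10:00, 11:15-13:45.
Ravi free: 07:15-09:15, 10:30-11:45, 12:15-13:00, 14:00-16:15.
Xiulan free: 08:15-10:45, 13:00-14:45, 15:30-16:30, 17:15-18:00.
Leo free: 07:00-10:00, 11:15-12:15, 15:00-18:00 (invert busy blocks within the working day).
Sofia free: 08:00-09:00, 10:15-13:45, 16:00-17:30.
Bashir free: 08:45-13:15, 13:30-17:00 (invert busy blocks within the working day).
Gita ∩ Ravi: 08:45-09:15, 11:15-11:45, 12:15-13:00.
Gita ∩ Ravi ∩ Xiulan: 08:45-09:15.
Gita ∩ Ravi ∩ Xiulan ∩ Leo: 08:45-09:15.
Gita ∩ Ravi ∩ Xiulan ∩ Leo ∩ Sofia: 08:45-09:00.
Gita ∩ Ravi ∩ Xiulan ∩ Leo ∩ Sofia ∩ Bashir: 08:45-09:00.
Those are the intersection windows.
That's a single block of 15 minutes.

15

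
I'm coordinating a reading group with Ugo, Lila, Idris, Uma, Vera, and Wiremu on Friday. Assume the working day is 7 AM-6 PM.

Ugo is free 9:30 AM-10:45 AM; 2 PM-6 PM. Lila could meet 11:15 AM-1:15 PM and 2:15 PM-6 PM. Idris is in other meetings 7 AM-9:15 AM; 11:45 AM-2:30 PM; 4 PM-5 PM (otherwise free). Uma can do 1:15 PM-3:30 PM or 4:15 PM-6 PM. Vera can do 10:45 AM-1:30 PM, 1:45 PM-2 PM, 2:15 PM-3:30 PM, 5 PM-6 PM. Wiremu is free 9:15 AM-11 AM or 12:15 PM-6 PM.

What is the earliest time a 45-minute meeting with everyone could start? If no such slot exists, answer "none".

14:30

Ugo free: 09:30-10:45, 14:00-18:00.
Lila free: 11:15-13:15, 14:15-18:00.
Idris free: 09:15-11:45, 14:30-16:00, 17:00-18:00 (invert busy blocks within the working day).
Uma free: 13:15-15:30, 16:15-18:00.
Vera free: 10:45-13:30, 13:45-14:00, 14:15-15:30, 17:00-18:00.
Wiremu free: 09:15-11:00, 12:15-18:00.
Ugo ∩ Lila: 14:15-18:00.
Ugo ∩ Lila ∩ Idris: 14:30-16:00, 17:00-18:00.
Ugo ∩ Lila ∩ Idris ∩ Uma: 14:30-15:30, 17:00-18:00.
Ugo ∩ Lila ∩ Idris ∩ Uma ∩ Vera: 14:30-15:30, 17:00-18:00.
Ugo ∩ Lila ∩ Idris ∩ Uma ∩ Vera ∩ Wiremu: 14:30-15:30, 17:00-18:00.
The first common window of at least 45 minutes is 14:30-15:30, so the earliest start is 14:30.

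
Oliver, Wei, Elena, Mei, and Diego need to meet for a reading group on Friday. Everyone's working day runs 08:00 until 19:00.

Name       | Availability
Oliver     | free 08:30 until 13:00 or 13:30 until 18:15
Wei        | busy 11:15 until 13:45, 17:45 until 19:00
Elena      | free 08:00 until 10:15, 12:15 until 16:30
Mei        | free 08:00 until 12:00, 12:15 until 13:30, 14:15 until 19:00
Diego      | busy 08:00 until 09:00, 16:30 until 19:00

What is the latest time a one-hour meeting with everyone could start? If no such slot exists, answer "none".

15:30

Oliver free: 08:30-13:00, 13:30-18:15.
Wei free: 08:00-11:15, 13:45-17:45 (invert busy blocks within the working day).
Elena free: 08:00-10:15, 12:15-16:30.
Mei free: 08:00-12:00, 12:15-13:30, 14:15-19:00.
Diego free: 09:00-16:30 (invert busy blocks within the working day).
Oliver ∩ Wei: 08:30-11:15, 13:45-17:45.
Oliver ∩ Wei ∩ Elena: 08:30-10:15, 13:45-16:30.
Oliver ∩ Wei ∩ Elena ∩ Mei: 08:30-10:15, 14:15-16:30.
Oliver ∩ Wei ∩ Elena ∩ Mei ∩ Diego: 09:00-10:15, 14:15-16:30.
The last common window of at least 60 minutes is 14:15-16:30; a 60-minute meeting can start as late as 15:30 and still end by 16:30.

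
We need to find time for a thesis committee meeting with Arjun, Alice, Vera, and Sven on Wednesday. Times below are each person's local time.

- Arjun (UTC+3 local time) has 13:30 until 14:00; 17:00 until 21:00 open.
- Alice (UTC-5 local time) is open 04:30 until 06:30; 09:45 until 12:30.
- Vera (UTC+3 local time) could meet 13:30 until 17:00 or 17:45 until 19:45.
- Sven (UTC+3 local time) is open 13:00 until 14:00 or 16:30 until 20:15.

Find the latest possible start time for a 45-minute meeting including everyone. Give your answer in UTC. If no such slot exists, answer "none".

Arjun in UTC: 10:30-11:00, 14:00-18:00 (subtract 3h to convert from UTC+3).
Alice in UTC: 09:30-11:30, 14:45-17:30 (add 5h to convert from UTC-5).
Vera in UTC: 10:30-14:00, 14:45-16:45 (subtract 3h to convert from UTC+3).
Sven in UTC: 10:00-11:00, 13:30-17:15 (subtract 3h to convert from UTC+3).
Arjun ∩ Alice: 10:30-11:00, 14:45-17:30.
Arjun ∩ Alice ∩ Vera: 10:30-11:00, 14:45-16:45.
Arjun ∩ Alice ∩ Vera ∩ Sven: 10:30-11:00, 14:45-16:45.
The last common window of at least 45 minutes is 14:45-16:45; a 45-minute meeting can start as late as 16:00 and still end by 16:45.

16:00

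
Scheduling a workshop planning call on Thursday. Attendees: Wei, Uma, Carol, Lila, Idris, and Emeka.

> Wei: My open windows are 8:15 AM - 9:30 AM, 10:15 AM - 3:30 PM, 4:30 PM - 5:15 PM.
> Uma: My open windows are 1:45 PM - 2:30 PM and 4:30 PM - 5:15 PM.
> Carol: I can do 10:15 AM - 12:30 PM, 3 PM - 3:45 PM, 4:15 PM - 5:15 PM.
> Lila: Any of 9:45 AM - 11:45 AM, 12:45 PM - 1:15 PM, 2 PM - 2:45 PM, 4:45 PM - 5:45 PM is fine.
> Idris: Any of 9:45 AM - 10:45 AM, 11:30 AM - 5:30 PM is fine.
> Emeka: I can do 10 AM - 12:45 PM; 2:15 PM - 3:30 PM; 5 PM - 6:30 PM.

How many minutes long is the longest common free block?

15

Wei ∩ Uma: 13:45-14:30, 16:30-17:15.
Wei ∩ Uma ∩ Carol: 16:30-17:15.
Wei ∩ Uma ∩ Carol ∩ Lila: 16:45-17:15.
Wei ∩ Uma ∩ Carol ∩ Lila ∩ Idris: 16:45-17:15.
Wei ∩ Uma ∩ Carol ∩ Lila ∩ Idris ∩ Emeka: 17:00-17:15.
The longest is 17:00-17:15 at 15 minutes.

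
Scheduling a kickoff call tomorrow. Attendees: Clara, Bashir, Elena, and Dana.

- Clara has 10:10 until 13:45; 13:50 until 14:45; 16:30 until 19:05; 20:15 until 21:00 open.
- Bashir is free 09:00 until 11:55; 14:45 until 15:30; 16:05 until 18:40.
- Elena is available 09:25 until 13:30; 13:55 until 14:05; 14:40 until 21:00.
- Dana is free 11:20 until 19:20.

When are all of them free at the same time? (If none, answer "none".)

Clara ∩ Bashir: 10:10-11:55, 16:30-18:40.
Clara ∩ Bashir ∩ Elena: 10:10-11:55, 16:30-18:40.
Clara ∩ Bashir ∩ Elena ∩ Dana: 11:20-11:55, 16:30-18:40.
So the common availability across everyone is 11:20-11:55, 16:30-18:40.

11:20-11:55, 16:30-18:40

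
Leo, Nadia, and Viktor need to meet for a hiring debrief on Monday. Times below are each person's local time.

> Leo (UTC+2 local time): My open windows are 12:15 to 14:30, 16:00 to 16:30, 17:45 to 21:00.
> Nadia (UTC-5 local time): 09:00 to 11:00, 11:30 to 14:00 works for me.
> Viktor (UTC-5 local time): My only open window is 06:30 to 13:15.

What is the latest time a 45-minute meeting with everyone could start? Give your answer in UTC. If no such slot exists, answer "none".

17:30

Leo in UTC: 10:15-12:30, 14:00-14:30, 15:45-19:00 (subtract 2h to convert from UTC+2).
Nadia in UTC: 14:00-16:00, 16:30-19:00 (add 5h to convert from UTC-5).
Viktor in UTC: 11:30-18:15 (add 5h to convert from UTC-5).
Leo ∩ Nadia: 14:00-14:30, 15:45-16:00, 16:30-19:00.
Leo ∩ Nadia ∩ Viktor: 14:00-14:30, 15:45-16:00, 16:30-18:15.
Those are the intersection windows.
The last common window of at least 45 minutes is 16:30-18:15; a 45-minute meeting can start as late as 17:30 and still end by 18:15.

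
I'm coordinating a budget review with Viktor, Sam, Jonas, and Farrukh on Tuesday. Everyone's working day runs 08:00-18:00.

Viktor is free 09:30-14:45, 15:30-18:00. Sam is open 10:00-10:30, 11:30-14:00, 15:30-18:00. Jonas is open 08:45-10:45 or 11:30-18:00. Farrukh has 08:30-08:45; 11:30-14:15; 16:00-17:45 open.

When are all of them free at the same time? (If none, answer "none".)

Viktor ∩ Sam: 10:00-10:30, 11:30-14:00, 15:30-18:00.
Viktor ∩ Sam ∩ Jonas: 10:00-10:30, 11:30-14:00, 15:30-18:00.
Viktor ∩ Sam ∩ Jonas ∩ Farrukh: 11:30-14:00, 16:00-17:45.

11:30-14:00, 16:00-17:45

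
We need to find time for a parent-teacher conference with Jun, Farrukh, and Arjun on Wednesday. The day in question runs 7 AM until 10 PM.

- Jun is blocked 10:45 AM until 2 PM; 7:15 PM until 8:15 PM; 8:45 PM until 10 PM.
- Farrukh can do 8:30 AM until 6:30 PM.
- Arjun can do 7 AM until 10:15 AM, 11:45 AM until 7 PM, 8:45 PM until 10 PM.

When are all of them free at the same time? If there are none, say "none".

08:30-10:15, 14:00-18:30

Jun free: 07:00-10:45, 14:00-19:15, 20:15-20:45 (invert busy blocks within the working day).
Farrukh free: 08:30-18:30.
Arjun free: 07:00-10:15, 11:45-19:00, 20:45-22:00.
Jun ∩ Farrukh: 08:30-10:45, 14:00-18:30.
Jun ∩ Farrukh ∩ Arjun: 08:30-10:15, 14:00-18:30.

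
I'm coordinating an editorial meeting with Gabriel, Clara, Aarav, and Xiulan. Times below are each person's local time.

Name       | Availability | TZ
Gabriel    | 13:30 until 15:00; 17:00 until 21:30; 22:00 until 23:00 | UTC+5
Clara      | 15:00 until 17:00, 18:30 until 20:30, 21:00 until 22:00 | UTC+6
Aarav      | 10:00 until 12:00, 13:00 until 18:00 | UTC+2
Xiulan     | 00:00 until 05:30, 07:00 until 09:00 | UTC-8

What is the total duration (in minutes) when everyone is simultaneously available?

180

Gabriel in UTC: 08:30-10:00, 12:00-16:30, 17:00-18:00 (subtract 5h to convert from UTC+5).
Clara in UTC: 09:00-11:00, 12:30-14:30, 15:00-16:00 (subtract 6h to convert from UTC+6).
Aarav in UTC: 08:00-10:00, 11:00-16:00 (subtract 2h to convert from UTC+2).
Xiulan in UTC: 08:00-13:30, 15:00-17:00 (add 8h to convert from UTC-8).
Gabriel ∩ Clara: 09:00-10:00, 12:30-14:30, 15:00-16:00.
Gabriel ∩ Clara ∩ Aarav: 09:00-10:00, 12:30-14:30, 15:00-16:00.
Gabriel ∩ Clara ∩ Aarav ∩ Xiulan: 09:00-10:00, 12:30-13:30, 15:00-16:00.
Those are the intersection windows.
Summing the common windows: 60 + 60 + 60 = 180 minutes.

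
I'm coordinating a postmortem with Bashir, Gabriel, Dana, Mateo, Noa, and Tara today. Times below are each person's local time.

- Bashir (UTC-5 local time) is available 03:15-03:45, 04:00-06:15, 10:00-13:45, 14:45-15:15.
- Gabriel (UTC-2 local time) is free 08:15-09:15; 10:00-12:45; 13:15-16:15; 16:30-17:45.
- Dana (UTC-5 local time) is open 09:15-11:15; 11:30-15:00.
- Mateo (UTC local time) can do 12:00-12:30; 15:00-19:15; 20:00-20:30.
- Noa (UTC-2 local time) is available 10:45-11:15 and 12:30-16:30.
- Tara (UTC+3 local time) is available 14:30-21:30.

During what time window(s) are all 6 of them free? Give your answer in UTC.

Bashir in UTC: 08:15-08:45, 09:00-11:15, 15:00-18:45, 19:45-20:15 (add 5h to convert from UTC-5).
Gabriel in UTC: 10:15-11:15, 12:00-14:45, 15:15-18:15, 18:30-19:45 (add 2h to convert from UTC-2).
Dana in UTC: 14:15-16:15, 16:30-20:00 (add 5h to convert from UTC-5).
Mateo in UTC: 12:00-12:30, 15:00-19:15, 20:00-20:30.
Noa in UTC: 12:45-13:15, 14:30-18:30 (add 2h to convert from UTC-2).
Tara in UTC: 11:30-18:30 (subtract 3h to convert from UTC+3).
Bashir ∩ Gabriel: 10:15-11:15, 15:15-18:15, 18:30-18:45.
Bashir ∩ Gabriel ∩ Dana: 15:15-16:15, 16:30-18:15, 18:30-18:45.
Bashir ∩ Gabriel ∩ Dana ∩ Mateo: 15:15-16:15, 16:30-18:15, 18:30-18:45.
Bashir ∩ Gabriel ∩ Dana ∩ Mateo ∩ Noa: 15:15-16:15, 16:30-18:15.
Bashir ∩ Gabriel ∩ Dana ∩ Mateo ∩ Noa ∩ Tara: 15:15-16:15, 16:30-18:15.
So the common availability across everyone is 15:15-16:15, 16:30-18:15.

15:15-16:15, 16:30-18:15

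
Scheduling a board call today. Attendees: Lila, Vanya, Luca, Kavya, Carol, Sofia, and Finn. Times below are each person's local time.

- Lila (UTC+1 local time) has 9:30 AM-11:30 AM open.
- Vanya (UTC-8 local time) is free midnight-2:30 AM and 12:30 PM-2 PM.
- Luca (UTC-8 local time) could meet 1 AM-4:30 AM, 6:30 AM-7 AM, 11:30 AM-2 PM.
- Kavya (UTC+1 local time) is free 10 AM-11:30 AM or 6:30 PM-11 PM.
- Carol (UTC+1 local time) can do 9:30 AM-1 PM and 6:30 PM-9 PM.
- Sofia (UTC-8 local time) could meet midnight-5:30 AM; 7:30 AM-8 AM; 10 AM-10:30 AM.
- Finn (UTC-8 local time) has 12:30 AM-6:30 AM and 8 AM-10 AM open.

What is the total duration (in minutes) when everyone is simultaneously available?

Lila in UTC: 08:30-10:30 (subtract 1h to convert from UTC+1).
Vanya in UTC: 08:00-10:30, 20:30-22:00 (add 8h to convert from UTC-8).
Luca in UTC: 09:00-12:30, 14:30-15:00, 19:30-22:00 (add 8h to convert from UTC-8).
Kavya in UTC: 09:00-10:30, 17:30-22:00 (subtract 1h to convert from UTC+1).
Carol in UTC: 08:30-12:00, 17:30-20:00 (subtract 1h to convert from UTC+1).
Sofia in UTC: 08:00-13:30, 15:30-16:00, 18:00-18:30 (add 8h to convert from UTC-8).
Finn in UTC: 08:30-14:30, 16:00-18:00 (add 8h to convert from UTC-8).
Lila ∩ Vanya: 08:30-10:30.
Lila ∩ Vanya ∩ Luca: 09:00-10:30.
Lila ∩ Vanya ∩ Luca ∩ Kavya: 09:00-10:30.
Lila ∩ Vanya ∩ Luca ∩ Kavya ∩ Carol: 09:00-10:30.
Lila ∩ Vanya ∩ Luca ∩ Kavya ∩ Carol ∩ Sofia: 09:00-10:30.
Lila ∩ Vanya ∩ Luca ∩ Kavya ∩ Carol ∩ Sofia ∩ Finn: 09:00-10:30.
That's a single block of 90 minutes.

90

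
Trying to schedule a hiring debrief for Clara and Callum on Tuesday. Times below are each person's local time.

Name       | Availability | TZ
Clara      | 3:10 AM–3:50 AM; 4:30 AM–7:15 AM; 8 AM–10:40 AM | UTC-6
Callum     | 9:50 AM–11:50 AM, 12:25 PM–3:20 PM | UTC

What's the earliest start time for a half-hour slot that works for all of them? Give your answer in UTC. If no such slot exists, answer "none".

Clara in UTC: 09:10-09:50, 10:30-13:15, 14:00-16:40 (add 6h to convert from UTC-6).
Callum in UTC: 09:50-11:50, 12:25-15:20.
Clara ∩ Callum: 10:30-11:50, 12:25-13:15, 14:00-15:20.
The first common window of at least 30 minutes is 10:30-11:50, so the earliest start is 10:30.

10:30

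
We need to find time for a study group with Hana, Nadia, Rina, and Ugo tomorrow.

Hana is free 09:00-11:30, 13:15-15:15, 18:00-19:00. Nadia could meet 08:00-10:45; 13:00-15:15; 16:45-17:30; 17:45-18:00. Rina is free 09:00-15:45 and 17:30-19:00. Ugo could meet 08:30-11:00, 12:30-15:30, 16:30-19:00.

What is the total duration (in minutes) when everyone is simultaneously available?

225

Hana ∩ Nadia: 09:00-10:45, 13:15-15:15.
Hana ∩ Nadia ∩ Rina: 09:00-10:45, 13:15-15:15.
Hana ∩ Nadia ∩ Rina ∩ Ugo: 09:00-10:45, 13:15-15:15.
Those are the intersection windows.
Summing the common windows: 105 + 120 = 225 minutes.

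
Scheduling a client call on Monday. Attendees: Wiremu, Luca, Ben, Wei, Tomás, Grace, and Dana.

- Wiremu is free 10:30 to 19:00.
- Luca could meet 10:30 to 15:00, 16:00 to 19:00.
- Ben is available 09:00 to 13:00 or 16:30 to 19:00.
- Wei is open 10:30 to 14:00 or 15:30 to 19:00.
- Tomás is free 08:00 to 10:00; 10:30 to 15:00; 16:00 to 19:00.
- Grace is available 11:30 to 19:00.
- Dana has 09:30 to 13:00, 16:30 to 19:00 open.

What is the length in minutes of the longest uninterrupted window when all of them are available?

Wiremu ∩ Luca: 10:30-15:00, 16:00-19:00.
Wiremu ∩ Luca ∩ Ben: 10:30-13:00, 16:30-19:00.
Wiremu ∩ Luca ∩ Ben ∩ Wei: 10:30-13:00, 16:30-19:00.
Wiremu ∩ Luca ∩ Ben ∩ Wei ∩ Tomás: 10:30-13:00, 16:30-19:00.
Wiremu ∩ Luca ∩ Ben ∩ Wei ∩ Tomás ∩ Grace: 11:30-13:00, 16:30-19:00.
Wiremu ∩ Luca ∩ Ben ∩ Wei ∩ Tomás ∩ Grace ∩ Dana: 11:30-13:00, 16:30-19:00.
The longest is 16:30-19:00 at 150 minutes.

150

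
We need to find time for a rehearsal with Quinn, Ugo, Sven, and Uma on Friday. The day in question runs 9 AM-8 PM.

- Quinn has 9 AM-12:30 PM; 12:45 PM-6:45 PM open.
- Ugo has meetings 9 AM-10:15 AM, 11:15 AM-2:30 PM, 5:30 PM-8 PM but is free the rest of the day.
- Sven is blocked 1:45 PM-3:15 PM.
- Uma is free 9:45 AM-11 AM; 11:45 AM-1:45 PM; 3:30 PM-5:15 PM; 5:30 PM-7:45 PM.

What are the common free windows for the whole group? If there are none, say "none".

10:15-11:00, 15:30-17:15

Quinn free: 09:00-12:30, 12:45-18:45.
Ugo free: 10:15-11:15, 14:30-17:30 (invert busy blocks within the working day).
Sven free: 09:00-13:45, 15:15-20:00 (invert busy blocks within the working day).
Uma free: 09:45-11:00, 11:45-13:45, 15:30-17:15, 17:30-19:45.
Quinn ∩ Ugo: 10:15-11:15, 14:30-17:30.
Quinn ∩ Ugo ∩ Sven: 10:15-11:15, 15:15-17:30.
Quinn ∩ Ugo ∩ Sven ∩ Uma: 10:15-11:00, 15:30-17:15.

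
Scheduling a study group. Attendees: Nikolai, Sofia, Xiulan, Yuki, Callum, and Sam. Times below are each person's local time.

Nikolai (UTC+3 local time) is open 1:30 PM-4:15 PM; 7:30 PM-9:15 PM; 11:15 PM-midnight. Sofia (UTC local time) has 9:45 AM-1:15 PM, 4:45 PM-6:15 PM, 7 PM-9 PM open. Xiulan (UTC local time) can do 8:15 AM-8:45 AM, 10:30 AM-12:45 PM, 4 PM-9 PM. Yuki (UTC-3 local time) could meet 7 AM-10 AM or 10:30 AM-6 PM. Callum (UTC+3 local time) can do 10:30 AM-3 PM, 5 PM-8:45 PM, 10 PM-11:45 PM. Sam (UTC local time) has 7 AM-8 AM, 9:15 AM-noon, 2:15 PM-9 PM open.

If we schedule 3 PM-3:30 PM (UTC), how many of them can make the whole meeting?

3

Nikolai in UTC: 10:30-13:15, 16:30-18:15, 20:15-21:00 (subtract 3h to convert from UTC+3).
Sofia in UTC: 09:45-13:15, 16:45-18:15, 19:00-21:00.
Xiulan in UTC: 08:15-08:45, 10:30-12:45, 16:00-21:00.
Yuki in UTC: 10:00-13:00, 13:30-21:00 (add 3h to convert from UTC-3).
Callum in UTC: 07:30-12:00, 14:00-17:45, 19:00-20:45 (subtract 3h to convert from UTC+3).
Sam in UTC: 07:00-08:00, 09:15-12:00, 14:15-21:00.
Yuki, Callum, and Sam can make the full 15:00-15:30 slot — that's 3.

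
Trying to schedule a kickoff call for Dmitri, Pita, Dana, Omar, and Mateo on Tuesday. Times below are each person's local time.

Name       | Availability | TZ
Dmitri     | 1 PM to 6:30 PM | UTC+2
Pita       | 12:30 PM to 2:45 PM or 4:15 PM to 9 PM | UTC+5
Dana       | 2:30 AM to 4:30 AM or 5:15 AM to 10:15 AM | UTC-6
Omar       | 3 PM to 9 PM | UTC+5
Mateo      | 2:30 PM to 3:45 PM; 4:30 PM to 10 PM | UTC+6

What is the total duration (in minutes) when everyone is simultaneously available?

285

Dmitri in UTC: 11:00-16:30 (subtract 2h to convert from UTC+2).
Pita in UTC: 07:30-09:45, 11:15-16:00 (subtract 5h to convert from UTC+5).
Dana in UTC: 08:30-10:30, 11:15-16:15 (add 6h to convert from UTC-6).
Omar in UTC: 10:00-16:00 (subtract 5h to convert from UTC+5).
Mateo in UTC: 08:30-09:45, 10:30-16:00 (subtract 6h to convert from UTC+6).
Dmitri ∩ Pita: 11:15-16:00.
Dmitri ∩ Pita ∩ Dana: 11:15-16:00.
Dmitri ∩ Pita ∩ Dana ∩ Omar: 11:15-16:00.
Dmitri ∩ Pita ∩ Dana ∩ Omar ∩ Mateo: 11:15-16:00.
Those are the intersection windows.
That's a single block of 285 minutes.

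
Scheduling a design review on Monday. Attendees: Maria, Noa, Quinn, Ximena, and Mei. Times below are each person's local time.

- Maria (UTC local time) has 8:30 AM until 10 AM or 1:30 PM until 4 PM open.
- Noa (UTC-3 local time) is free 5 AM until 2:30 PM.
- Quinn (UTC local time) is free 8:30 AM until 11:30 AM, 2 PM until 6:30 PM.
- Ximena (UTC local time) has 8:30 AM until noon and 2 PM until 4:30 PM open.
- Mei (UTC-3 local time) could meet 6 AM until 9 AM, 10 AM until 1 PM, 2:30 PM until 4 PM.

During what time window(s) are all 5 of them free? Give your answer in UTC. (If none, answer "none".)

Maria in UTC: 08:30-10:00, 13:30-16:00.
Noa in UTC: 08:00-17:30 (add 3h to convert from UTC-3).
Quinn in UTC: 08:30-11:30, 14:00-18:30.
Ximena in UTC: 08:30-12:00, 14:00-16:30.
Mei in UTC: 09:00-12:00, 13:00-16:00, 17:30-19:00 (add 3h to convert from UTC-3).
Maria ∩ Noa: 08:30-10:00, 13:30-16:00.
Maria ∩ Noa ∩ Quinn: 08:30-10:00, 14:00-16:00.
Maria ∩ Noa ∩ Quinn ∩ Ximena: 08:30-10:00, 14:00-16:00.
Maria ∩ Noa ∩ Quinn ∩ Ximena ∩ Mei: 09:00-10:00, 14:00-16:00.

09:00-10:00, 14:00-16:00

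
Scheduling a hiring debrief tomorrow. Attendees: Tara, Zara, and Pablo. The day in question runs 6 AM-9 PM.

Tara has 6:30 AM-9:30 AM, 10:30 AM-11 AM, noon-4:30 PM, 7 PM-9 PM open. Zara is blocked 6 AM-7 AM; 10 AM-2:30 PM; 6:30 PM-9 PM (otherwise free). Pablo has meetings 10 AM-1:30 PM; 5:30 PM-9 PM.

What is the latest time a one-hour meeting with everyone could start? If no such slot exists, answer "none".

Tara free: 06:30-09:30, 10:30-11:00, 12:00-16:30, 19:00-21:00.
Zara free: 07:00-10:00, 14:30-18:30 (invert busy blocks within the working day).
Pablo free: 06:00-10:00, 13:30-17:30 (invert busy blocks within the working day).
Tara ∩ Zara: 07:00-09:30, 14:30-16:30.
Tara ∩ Zara ∩ Pablo: 07:00-09:30, 14:30-16:30.
The last common window of at least 60 minutes is 14:30-16:30; a 60-minute meeting can start as late as 15:30 and still end by 16:30.

15:30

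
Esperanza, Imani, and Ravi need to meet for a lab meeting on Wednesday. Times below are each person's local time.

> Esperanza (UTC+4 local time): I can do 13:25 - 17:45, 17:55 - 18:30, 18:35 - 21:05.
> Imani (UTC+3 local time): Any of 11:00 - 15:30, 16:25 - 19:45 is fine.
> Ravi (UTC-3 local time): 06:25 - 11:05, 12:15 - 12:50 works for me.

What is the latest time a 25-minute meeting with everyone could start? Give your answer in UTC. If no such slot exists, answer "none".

15:25

Esperanza in UTC: 09:25-13:45, 13:55-14:30, 14:35-17:05 (subtract 4h to convert from UTC+4).
Imani in UTC: 08:00-12:30, 13:25-16:45 (subtract 3h to convert from UTC+3).
Ravi in UTC: 09:25-14:05, 15:15-15:50 (add 3h to convert from UTC-3).
Esperanza ∩ Imani: 09:25-12:30, 13:25-13:45, 13:55-14:30, 14:35-16:45.
Esperanza ∩ Imani ∩ Ravi: 09:25-12:30, 13:25-13:45, 13:55-14:05, 15:15-15:50.
The last common window of at least 25 minutes is 15:15-15:50; a 25-minute meeting can start as late as 15:25 and still end by 15:50.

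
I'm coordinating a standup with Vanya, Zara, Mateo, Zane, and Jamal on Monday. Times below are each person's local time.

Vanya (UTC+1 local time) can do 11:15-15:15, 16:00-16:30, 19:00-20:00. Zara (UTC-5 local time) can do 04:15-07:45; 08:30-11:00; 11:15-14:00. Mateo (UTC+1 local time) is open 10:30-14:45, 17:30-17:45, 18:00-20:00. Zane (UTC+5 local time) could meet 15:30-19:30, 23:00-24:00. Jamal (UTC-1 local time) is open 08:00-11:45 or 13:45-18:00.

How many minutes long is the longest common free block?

Vanya in UTC: 10:15-14:15, 15:00-15:30, 18:00-19:00 (subtract 1h to convert from UTC+1).
Zara in UTC: 09:15-12:45, 13:30-16:00, 16:15-19:00 (add 5h to convert from UTC-5).
Mateo in UTC: 09:30-13:45, 16:30-16:45, 17:00-19:00 (subtract 1h to convert from UTC+1).
Zane in UTC: 10:30-14:30, 18:00-19:00 (subtract 5h to convert from UTC+5).
Jamal in UTC: 09:00-12:45, 14:45-19:00 (add 1h to convert from UTC-1).
Vanya ∩ Zara: 10:15-12:45, 13:30-14:15, 15:00-15:30, 18:00-19:00.
Vanya ∩ Zara ∩ Mateo: 10:15-12:45, 13:30-13:45, 18:00-19:00.
Vanya ∩ Zara ∩ Mateo ∩ Zane: 10:30-12:45, 13:30-13:45, 18:00-19:00.
Vanya ∩ Zara ∩ Mateo ∩ Zane ∩ Jamal: 10:30-12:45, 18:00-19:00.
The longest is 10:30-12:45 at 135 minutes.

135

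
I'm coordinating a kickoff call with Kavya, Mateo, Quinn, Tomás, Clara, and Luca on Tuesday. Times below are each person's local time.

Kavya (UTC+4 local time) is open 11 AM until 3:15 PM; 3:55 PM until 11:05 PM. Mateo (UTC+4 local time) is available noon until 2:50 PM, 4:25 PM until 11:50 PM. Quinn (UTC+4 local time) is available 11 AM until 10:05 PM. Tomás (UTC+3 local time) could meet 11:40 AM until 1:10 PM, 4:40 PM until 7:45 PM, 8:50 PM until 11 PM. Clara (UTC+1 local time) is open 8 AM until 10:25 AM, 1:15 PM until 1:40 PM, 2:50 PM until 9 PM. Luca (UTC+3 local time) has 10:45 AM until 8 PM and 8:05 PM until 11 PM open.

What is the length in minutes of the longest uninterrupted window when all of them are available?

Kavya in UTC: 07:00-11:15, 11:55-19:05 (subtract 4h to convert from UTC+4).
Mateo in UTC: 08:00-10:50, 12:25-19:50 (subtract 4h to convert from UTC+4).
Quinn in UTC: 07:00-18:05 (subtract 4h to convert from UTC+4).
Tomás in UTC: 08:40-10:10, 13:40-16:45, 17:50-20:00 (subtract 3h to convert from UTC+3).
Clara in UTC: 07:00-09:25, 12:15-12:40, 13:50-20:00 (subtract 1h to convert from UTC+1).
Luca in UTC: 07:45-17:00, 17:05-20:00 (subtract 3h to convert from UTC+3).
Kavya ∩ Mateo: 08:00-10:50, 12:25-19:05.
Kavya ∩ Mateo ∩ Quinn: 08:00-10:50, 12:25-18:05.
Kavya ∩ Mateo ∩ Quinn ∩ Tomás: 08:40-10:10, 13:40-16:45, 17:50-18:05.
Kavya ∩ Mateo ∩ Quinn ∩ Tomás ∩ Clara: 08:40-09:25, 13:50-16:45, 17:50-18:05.
Kavya ∩ Mateo ∩ Quinn ∩ Tomás ∩ Clara ∩ Luca: 08:40-09:25, 13:50-16:45, 17:50-18:05.
The longest is 13:50-16:45 at 175 minutes.

175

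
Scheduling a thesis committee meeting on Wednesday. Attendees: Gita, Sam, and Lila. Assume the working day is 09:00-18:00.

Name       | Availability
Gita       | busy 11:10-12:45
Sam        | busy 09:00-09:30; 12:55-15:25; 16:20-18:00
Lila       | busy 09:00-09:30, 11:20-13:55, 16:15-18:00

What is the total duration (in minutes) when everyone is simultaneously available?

150

Gita free: 09:00-11:10, 12:45-18:00 (invert busy blocks within the working day).
Sam free: 09:30-12:55, 15:25-16:20 (invert busy blocks within the working day).
Lila free: 09:30-11:20, 13:55-16:15 (invert busy blocks within the working day).
Gita ∩ Sam: 09:30-11:10, 12:45-12:55, 15:25-16:20.
Gita ∩ Sam ∩ Lila: 09:30-11:10, 15:25-16:15.
Summing the common windows: 100 + 50 = 150 minutes.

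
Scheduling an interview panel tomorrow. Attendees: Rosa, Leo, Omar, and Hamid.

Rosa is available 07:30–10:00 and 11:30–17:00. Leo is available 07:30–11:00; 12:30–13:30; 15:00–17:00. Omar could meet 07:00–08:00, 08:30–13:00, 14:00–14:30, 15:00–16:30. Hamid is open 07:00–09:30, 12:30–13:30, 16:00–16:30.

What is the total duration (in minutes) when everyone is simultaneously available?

Rosa ∩ Leo: 07:30-10:00, 12:30-13:30, 15:00-17:00.
Rosa ∩ Leo ∩ Omar: 07:30-08:00, 08:30-10:00, 12:30-13:00, 15:00-16:30.
Rosa ∩ Leo ∩ Omar ∩ Hamid: 07:30-08:00, 08:30-09:30, 12:30-13:00, 16:00-16:30.
So the common availability across everyone is 07:30-08:00, 08:30-09:30, 12:30-13:00, 16:00-16:30.
Summing the common windows: 30 + 60 + 30 + 30 = 150 minutes.

150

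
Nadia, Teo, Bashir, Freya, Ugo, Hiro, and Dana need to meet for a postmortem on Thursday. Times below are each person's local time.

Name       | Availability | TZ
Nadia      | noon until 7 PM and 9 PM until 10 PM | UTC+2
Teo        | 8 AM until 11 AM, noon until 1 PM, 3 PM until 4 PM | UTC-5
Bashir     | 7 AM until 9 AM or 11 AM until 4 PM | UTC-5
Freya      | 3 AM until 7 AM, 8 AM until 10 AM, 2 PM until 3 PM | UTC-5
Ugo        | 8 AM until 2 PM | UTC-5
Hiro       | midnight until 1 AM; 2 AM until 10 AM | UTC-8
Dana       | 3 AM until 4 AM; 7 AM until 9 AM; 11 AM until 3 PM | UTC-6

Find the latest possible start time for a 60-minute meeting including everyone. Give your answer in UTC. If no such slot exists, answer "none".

13:00

Nadia in UTC: 10:00-17:00, 19:00-20:00 (subtract 2h to convert from UTC+2).
Teo in UTC: 13:00-16:00, 17:00-18:00, 20:00-21:00 (add 5h to convert from UTC-5).
Bashir in UTC: 12:00-14:00, 16:00-21:00 (add 5h to convert from UTC-5).
Freya in UTC: 08:00-12:00, 13:00-15:00, 19:00-20:00 (add 5h to convert from UTC-5).
Ugo in UTC: 13:00-19:00 (add 5h to convert from UTC-5).
Hiro in UTC: 08:00-09:00, 10:00-18:00 (add 8h to convert from UTC-8).
Dana in UTC: 09:00-10:00, 13:00-15:00, 17:00-21:00 (add 6h to convert from UTC-6).
Nadia ∩ Teo: 13:00-16:00.
Nadia ∩ Teo ∩ Bashir: 13:00-14:00.
Nadia ∩ Teo ∩ Bashir ∩ Freya: 13:00-14:00.
Nadia ∩ Teo ∩ Bashir ∩ Freya ∩ Ugo: 13:00-14:00.
Nadia ∩ Teo ∩ Bashir ∩ Freya ∩ Ugo ∩ Hiro: 13:00-14:00.
Nadia ∩ Teo ∩ Bashir ∩ Freya ∩ Ugo ∩ Hiro ∩ Dana: 13:00-14:00.
The last common window of at least 60 minutes is 13:00-14:00; a 60-minute meeting can start as late as 13:00 and still end by 14:00.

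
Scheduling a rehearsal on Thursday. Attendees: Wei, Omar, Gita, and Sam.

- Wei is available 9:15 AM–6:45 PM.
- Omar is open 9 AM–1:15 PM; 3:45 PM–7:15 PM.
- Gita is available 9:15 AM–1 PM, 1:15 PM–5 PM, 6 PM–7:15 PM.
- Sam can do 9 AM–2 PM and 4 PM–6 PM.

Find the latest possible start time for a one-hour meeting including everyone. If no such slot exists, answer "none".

Wei ∩ Omar: 09:15-13:15, 15:45-18:45.
Wei ∩ Omar ∩ Gita: 09:15-13:00, 15:45-17:00, 18:00-18:45.
Wei ∩ Omar ∩ Gita ∩ Sam: 09:15-13:00, 16:00-17:00.
The last common window of at least 60 minutes is 16:00-17:00; a 60-minute meeting can start as late as 16:00 and still end by 17:00.

16:00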